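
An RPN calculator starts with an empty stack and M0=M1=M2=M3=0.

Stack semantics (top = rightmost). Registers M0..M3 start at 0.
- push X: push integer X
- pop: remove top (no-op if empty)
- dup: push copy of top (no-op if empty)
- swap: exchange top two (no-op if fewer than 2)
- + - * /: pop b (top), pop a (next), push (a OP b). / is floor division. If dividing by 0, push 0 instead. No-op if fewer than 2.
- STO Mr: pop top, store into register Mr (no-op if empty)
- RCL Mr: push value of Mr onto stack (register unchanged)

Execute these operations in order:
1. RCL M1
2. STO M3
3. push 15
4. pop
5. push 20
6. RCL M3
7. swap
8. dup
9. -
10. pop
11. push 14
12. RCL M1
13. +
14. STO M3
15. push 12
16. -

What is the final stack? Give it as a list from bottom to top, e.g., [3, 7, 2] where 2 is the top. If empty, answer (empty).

Answer: [-12]

Derivation:
After op 1 (RCL M1): stack=[0] mem=[0,0,0,0]
After op 2 (STO M3): stack=[empty] mem=[0,0,0,0]
After op 3 (push 15): stack=[15] mem=[0,0,0,0]
After op 4 (pop): stack=[empty] mem=[0,0,0,0]
After op 5 (push 20): stack=[20] mem=[0,0,0,0]
After op 6 (RCL M3): stack=[20,0] mem=[0,0,0,0]
After op 7 (swap): stack=[0,20] mem=[0,0,0,0]
After op 8 (dup): stack=[0,20,20] mem=[0,0,0,0]
After op 9 (-): stack=[0,0] mem=[0,0,0,0]
After op 10 (pop): stack=[0] mem=[0,0,0,0]
After op 11 (push 14): stack=[0,14] mem=[0,0,0,0]
After op 12 (RCL M1): stack=[0,14,0] mem=[0,0,0,0]
After op 13 (+): stack=[0,14] mem=[0,0,0,0]
After op 14 (STO M3): stack=[0] mem=[0,0,0,14]
After op 15 (push 12): stack=[0,12] mem=[0,0,0,14]
After op 16 (-): stack=[-12] mem=[0,0,0,14]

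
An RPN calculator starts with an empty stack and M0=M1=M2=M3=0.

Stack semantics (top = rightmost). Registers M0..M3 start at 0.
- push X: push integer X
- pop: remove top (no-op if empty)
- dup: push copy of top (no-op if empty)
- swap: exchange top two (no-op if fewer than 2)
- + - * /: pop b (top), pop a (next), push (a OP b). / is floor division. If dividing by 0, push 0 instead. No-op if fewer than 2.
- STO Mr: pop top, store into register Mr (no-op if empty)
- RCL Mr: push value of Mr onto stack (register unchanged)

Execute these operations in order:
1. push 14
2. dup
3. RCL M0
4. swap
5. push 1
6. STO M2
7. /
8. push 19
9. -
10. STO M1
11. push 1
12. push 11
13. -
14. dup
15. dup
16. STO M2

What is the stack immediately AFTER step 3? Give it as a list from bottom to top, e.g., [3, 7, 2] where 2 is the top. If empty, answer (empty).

After op 1 (push 14): stack=[14] mem=[0,0,0,0]
After op 2 (dup): stack=[14,14] mem=[0,0,0,0]
After op 3 (RCL M0): stack=[14,14,0] mem=[0,0,0,0]

[14, 14, 0]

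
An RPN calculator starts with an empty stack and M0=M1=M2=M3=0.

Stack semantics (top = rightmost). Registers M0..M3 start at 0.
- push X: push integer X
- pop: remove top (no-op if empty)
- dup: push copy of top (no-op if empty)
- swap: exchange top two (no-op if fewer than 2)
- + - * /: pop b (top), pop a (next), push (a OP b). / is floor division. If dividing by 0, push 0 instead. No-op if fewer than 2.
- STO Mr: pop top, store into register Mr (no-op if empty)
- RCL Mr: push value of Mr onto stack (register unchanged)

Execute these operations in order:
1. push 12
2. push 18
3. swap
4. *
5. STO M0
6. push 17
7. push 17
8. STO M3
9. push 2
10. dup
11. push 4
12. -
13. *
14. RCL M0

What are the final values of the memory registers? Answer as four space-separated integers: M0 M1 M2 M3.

After op 1 (push 12): stack=[12] mem=[0,0,0,0]
After op 2 (push 18): stack=[12,18] mem=[0,0,0,0]
After op 3 (swap): stack=[18,12] mem=[0,0,0,0]
After op 4 (*): stack=[216] mem=[0,0,0,0]
After op 5 (STO M0): stack=[empty] mem=[216,0,0,0]
After op 6 (push 17): stack=[17] mem=[216,0,0,0]
After op 7 (push 17): stack=[17,17] mem=[216,0,0,0]
After op 8 (STO M3): stack=[17] mem=[216,0,0,17]
After op 9 (push 2): stack=[17,2] mem=[216,0,0,17]
After op 10 (dup): stack=[17,2,2] mem=[216,0,0,17]
After op 11 (push 4): stack=[17,2,2,4] mem=[216,0,0,17]
After op 12 (-): stack=[17,2,-2] mem=[216,0,0,17]
After op 13 (*): stack=[17,-4] mem=[216,0,0,17]
After op 14 (RCL M0): stack=[17,-4,216] mem=[216,0,0,17]

Answer: 216 0 0 17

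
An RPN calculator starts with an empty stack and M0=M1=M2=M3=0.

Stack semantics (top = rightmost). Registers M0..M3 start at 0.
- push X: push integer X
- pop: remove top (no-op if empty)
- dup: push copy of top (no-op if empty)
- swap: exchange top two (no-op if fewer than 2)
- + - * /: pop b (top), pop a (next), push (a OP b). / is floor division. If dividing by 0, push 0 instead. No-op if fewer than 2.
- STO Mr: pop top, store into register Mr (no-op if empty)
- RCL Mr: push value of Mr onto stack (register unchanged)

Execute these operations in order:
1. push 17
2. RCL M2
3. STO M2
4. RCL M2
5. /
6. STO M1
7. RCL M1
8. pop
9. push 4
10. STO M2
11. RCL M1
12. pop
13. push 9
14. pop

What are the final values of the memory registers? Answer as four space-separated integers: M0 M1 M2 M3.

Answer: 0 0 4 0

Derivation:
After op 1 (push 17): stack=[17] mem=[0,0,0,0]
After op 2 (RCL M2): stack=[17,0] mem=[0,0,0,0]
After op 3 (STO M2): stack=[17] mem=[0,0,0,0]
After op 4 (RCL M2): stack=[17,0] mem=[0,0,0,0]
After op 5 (/): stack=[0] mem=[0,0,0,0]
After op 6 (STO M1): stack=[empty] mem=[0,0,0,0]
After op 7 (RCL M1): stack=[0] mem=[0,0,0,0]
After op 8 (pop): stack=[empty] mem=[0,0,0,0]
After op 9 (push 4): stack=[4] mem=[0,0,0,0]
After op 10 (STO M2): stack=[empty] mem=[0,0,4,0]
After op 11 (RCL M1): stack=[0] mem=[0,0,4,0]
After op 12 (pop): stack=[empty] mem=[0,0,4,0]
After op 13 (push 9): stack=[9] mem=[0,0,4,0]
After op 14 (pop): stack=[empty] mem=[0,0,4,0]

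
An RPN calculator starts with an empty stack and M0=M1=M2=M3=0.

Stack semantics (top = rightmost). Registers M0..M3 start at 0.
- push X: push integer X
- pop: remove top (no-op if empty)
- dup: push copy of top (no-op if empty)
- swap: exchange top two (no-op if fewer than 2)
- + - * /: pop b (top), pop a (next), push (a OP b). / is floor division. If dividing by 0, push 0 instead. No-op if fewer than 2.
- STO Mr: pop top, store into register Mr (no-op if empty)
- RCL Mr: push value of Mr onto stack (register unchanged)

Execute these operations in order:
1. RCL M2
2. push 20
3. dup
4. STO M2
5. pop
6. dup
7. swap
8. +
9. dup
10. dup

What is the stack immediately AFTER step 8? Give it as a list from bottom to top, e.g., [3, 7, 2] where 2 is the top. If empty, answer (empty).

After op 1 (RCL M2): stack=[0] mem=[0,0,0,0]
After op 2 (push 20): stack=[0,20] mem=[0,0,0,0]
After op 3 (dup): stack=[0,20,20] mem=[0,0,0,0]
After op 4 (STO M2): stack=[0,20] mem=[0,0,20,0]
After op 5 (pop): stack=[0] mem=[0,0,20,0]
After op 6 (dup): stack=[0,0] mem=[0,0,20,0]
After op 7 (swap): stack=[0,0] mem=[0,0,20,0]
After op 8 (+): stack=[0] mem=[0,0,20,0]

[0]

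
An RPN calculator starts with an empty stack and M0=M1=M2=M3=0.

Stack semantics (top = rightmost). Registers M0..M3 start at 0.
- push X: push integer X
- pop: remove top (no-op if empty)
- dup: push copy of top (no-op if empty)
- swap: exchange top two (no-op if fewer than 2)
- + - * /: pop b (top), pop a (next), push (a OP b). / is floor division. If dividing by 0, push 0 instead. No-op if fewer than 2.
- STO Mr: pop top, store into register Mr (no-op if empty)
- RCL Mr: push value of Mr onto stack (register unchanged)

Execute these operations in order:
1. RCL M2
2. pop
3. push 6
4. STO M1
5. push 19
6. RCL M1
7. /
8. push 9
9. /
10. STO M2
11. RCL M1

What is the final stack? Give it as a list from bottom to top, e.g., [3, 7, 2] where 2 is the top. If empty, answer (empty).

Answer: [6]

Derivation:
After op 1 (RCL M2): stack=[0] mem=[0,0,0,0]
After op 2 (pop): stack=[empty] mem=[0,0,0,0]
After op 3 (push 6): stack=[6] mem=[0,0,0,0]
After op 4 (STO M1): stack=[empty] mem=[0,6,0,0]
After op 5 (push 19): stack=[19] mem=[0,6,0,0]
After op 6 (RCL M1): stack=[19,6] mem=[0,6,0,0]
After op 7 (/): stack=[3] mem=[0,6,0,0]
After op 8 (push 9): stack=[3,9] mem=[0,6,0,0]
After op 9 (/): stack=[0] mem=[0,6,0,0]
After op 10 (STO M2): stack=[empty] mem=[0,6,0,0]
After op 11 (RCL M1): stack=[6] mem=[0,6,0,0]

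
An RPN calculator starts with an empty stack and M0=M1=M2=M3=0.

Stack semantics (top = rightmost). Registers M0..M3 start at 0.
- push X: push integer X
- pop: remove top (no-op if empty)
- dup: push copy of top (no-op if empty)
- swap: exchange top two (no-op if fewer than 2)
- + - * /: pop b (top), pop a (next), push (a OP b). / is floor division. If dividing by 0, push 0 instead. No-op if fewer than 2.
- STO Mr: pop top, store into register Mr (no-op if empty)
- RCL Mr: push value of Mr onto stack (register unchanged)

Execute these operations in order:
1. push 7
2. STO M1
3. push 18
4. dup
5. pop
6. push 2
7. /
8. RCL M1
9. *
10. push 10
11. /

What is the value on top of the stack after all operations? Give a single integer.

After op 1 (push 7): stack=[7] mem=[0,0,0,0]
After op 2 (STO M1): stack=[empty] mem=[0,7,0,0]
After op 3 (push 18): stack=[18] mem=[0,7,0,0]
After op 4 (dup): stack=[18,18] mem=[0,7,0,0]
After op 5 (pop): stack=[18] mem=[0,7,0,0]
After op 6 (push 2): stack=[18,2] mem=[0,7,0,0]
After op 7 (/): stack=[9] mem=[0,7,0,0]
After op 8 (RCL M1): stack=[9,7] mem=[0,7,0,0]
After op 9 (*): stack=[63] mem=[0,7,0,0]
After op 10 (push 10): stack=[63,10] mem=[0,7,0,0]
After op 11 (/): stack=[6] mem=[0,7,0,0]

Answer: 6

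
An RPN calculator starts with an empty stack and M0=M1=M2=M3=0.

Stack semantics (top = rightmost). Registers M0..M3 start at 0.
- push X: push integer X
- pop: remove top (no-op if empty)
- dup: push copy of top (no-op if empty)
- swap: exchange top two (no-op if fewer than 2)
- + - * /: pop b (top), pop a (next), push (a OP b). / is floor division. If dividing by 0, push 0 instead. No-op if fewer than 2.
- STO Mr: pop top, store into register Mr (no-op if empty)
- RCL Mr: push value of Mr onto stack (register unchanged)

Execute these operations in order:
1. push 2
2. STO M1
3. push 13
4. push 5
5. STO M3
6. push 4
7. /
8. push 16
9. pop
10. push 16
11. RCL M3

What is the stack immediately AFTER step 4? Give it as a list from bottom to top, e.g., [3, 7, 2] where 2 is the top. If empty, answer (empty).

After op 1 (push 2): stack=[2] mem=[0,0,0,0]
After op 2 (STO M1): stack=[empty] mem=[0,2,0,0]
After op 3 (push 13): stack=[13] mem=[0,2,0,0]
After op 4 (push 5): stack=[13,5] mem=[0,2,0,0]

[13, 5]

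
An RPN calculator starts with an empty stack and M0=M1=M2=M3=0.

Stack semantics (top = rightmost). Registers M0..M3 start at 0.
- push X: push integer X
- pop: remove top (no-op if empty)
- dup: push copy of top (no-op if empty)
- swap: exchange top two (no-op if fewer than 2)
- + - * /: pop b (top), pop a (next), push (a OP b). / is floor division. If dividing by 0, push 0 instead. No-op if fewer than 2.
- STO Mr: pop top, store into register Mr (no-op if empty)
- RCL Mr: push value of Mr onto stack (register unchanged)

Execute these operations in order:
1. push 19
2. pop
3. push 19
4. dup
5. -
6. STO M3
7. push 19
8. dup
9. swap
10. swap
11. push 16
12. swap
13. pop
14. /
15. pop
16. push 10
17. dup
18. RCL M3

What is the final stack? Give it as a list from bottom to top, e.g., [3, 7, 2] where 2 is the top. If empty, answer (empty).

Answer: [10, 10, 0]

Derivation:
After op 1 (push 19): stack=[19] mem=[0,0,0,0]
After op 2 (pop): stack=[empty] mem=[0,0,0,0]
After op 3 (push 19): stack=[19] mem=[0,0,0,0]
After op 4 (dup): stack=[19,19] mem=[0,0,0,0]
After op 5 (-): stack=[0] mem=[0,0,0,0]
After op 6 (STO M3): stack=[empty] mem=[0,0,0,0]
After op 7 (push 19): stack=[19] mem=[0,0,0,0]
After op 8 (dup): stack=[19,19] mem=[0,0,0,0]
After op 9 (swap): stack=[19,19] mem=[0,0,0,0]
After op 10 (swap): stack=[19,19] mem=[0,0,0,0]
After op 11 (push 16): stack=[19,19,16] mem=[0,0,0,0]
After op 12 (swap): stack=[19,16,19] mem=[0,0,0,0]
After op 13 (pop): stack=[19,16] mem=[0,0,0,0]
After op 14 (/): stack=[1] mem=[0,0,0,0]
After op 15 (pop): stack=[empty] mem=[0,0,0,0]
After op 16 (push 10): stack=[10] mem=[0,0,0,0]
After op 17 (dup): stack=[10,10] mem=[0,0,0,0]
After op 18 (RCL M3): stack=[10,10,0] mem=[0,0,0,0]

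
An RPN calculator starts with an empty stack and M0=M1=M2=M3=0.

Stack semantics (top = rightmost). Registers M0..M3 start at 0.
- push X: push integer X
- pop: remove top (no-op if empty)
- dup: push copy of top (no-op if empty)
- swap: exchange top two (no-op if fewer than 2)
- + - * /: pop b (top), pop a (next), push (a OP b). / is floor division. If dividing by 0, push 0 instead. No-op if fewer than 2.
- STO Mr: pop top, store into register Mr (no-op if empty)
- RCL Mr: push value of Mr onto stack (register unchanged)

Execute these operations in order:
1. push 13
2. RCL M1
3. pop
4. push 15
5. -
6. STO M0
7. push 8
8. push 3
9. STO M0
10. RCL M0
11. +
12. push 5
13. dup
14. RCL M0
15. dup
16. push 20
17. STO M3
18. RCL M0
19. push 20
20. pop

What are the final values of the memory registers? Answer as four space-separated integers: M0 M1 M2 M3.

Answer: 3 0 0 20

Derivation:
After op 1 (push 13): stack=[13] mem=[0,0,0,0]
After op 2 (RCL M1): stack=[13,0] mem=[0,0,0,0]
After op 3 (pop): stack=[13] mem=[0,0,0,0]
After op 4 (push 15): stack=[13,15] mem=[0,0,0,0]
After op 5 (-): stack=[-2] mem=[0,0,0,0]
After op 6 (STO M0): stack=[empty] mem=[-2,0,0,0]
After op 7 (push 8): stack=[8] mem=[-2,0,0,0]
After op 8 (push 3): stack=[8,3] mem=[-2,0,0,0]
After op 9 (STO M0): stack=[8] mem=[3,0,0,0]
After op 10 (RCL M0): stack=[8,3] mem=[3,0,0,0]
After op 11 (+): stack=[11] mem=[3,0,0,0]
After op 12 (push 5): stack=[11,5] mem=[3,0,0,0]
After op 13 (dup): stack=[11,5,5] mem=[3,0,0,0]
After op 14 (RCL M0): stack=[11,5,5,3] mem=[3,0,0,0]
After op 15 (dup): stack=[11,5,5,3,3] mem=[3,0,0,0]
After op 16 (push 20): stack=[11,5,5,3,3,20] mem=[3,0,0,0]
After op 17 (STO M3): stack=[11,5,5,3,3] mem=[3,0,0,20]
After op 18 (RCL M0): stack=[11,5,5,3,3,3] mem=[3,0,0,20]
After op 19 (push 20): stack=[11,5,5,3,3,3,20] mem=[3,0,0,20]
After op 20 (pop): stack=[11,5,5,3,3,3] mem=[3,0,0,20]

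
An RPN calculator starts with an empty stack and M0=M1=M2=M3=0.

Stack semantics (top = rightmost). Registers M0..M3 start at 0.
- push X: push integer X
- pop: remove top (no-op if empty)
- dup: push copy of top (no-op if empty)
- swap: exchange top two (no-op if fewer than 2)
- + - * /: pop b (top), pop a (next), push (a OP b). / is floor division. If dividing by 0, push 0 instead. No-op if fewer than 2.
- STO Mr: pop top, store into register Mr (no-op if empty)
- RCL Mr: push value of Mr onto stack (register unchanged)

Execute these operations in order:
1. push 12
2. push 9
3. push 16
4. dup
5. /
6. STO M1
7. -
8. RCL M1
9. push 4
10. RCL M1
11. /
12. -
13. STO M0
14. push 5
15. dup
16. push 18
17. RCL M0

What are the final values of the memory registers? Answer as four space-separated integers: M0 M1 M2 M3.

Answer: -3 1 0 0

Derivation:
After op 1 (push 12): stack=[12] mem=[0,0,0,0]
After op 2 (push 9): stack=[12,9] mem=[0,0,0,0]
After op 3 (push 16): stack=[12,9,16] mem=[0,0,0,0]
After op 4 (dup): stack=[12,9,16,16] mem=[0,0,0,0]
After op 5 (/): stack=[12,9,1] mem=[0,0,0,0]
After op 6 (STO M1): stack=[12,9] mem=[0,1,0,0]
After op 7 (-): stack=[3] mem=[0,1,0,0]
After op 8 (RCL M1): stack=[3,1] mem=[0,1,0,0]
After op 9 (push 4): stack=[3,1,4] mem=[0,1,0,0]
After op 10 (RCL M1): stack=[3,1,4,1] mem=[0,1,0,0]
After op 11 (/): stack=[3,1,4] mem=[0,1,0,0]
After op 12 (-): stack=[3,-3] mem=[0,1,0,0]
After op 13 (STO M0): stack=[3] mem=[-3,1,0,0]
After op 14 (push 5): stack=[3,5] mem=[-3,1,0,0]
After op 15 (dup): stack=[3,5,5] mem=[-3,1,0,0]
After op 16 (push 18): stack=[3,5,5,18] mem=[-3,1,0,0]
After op 17 (RCL M0): stack=[3,5,5,18,-3] mem=[-3,1,0,0]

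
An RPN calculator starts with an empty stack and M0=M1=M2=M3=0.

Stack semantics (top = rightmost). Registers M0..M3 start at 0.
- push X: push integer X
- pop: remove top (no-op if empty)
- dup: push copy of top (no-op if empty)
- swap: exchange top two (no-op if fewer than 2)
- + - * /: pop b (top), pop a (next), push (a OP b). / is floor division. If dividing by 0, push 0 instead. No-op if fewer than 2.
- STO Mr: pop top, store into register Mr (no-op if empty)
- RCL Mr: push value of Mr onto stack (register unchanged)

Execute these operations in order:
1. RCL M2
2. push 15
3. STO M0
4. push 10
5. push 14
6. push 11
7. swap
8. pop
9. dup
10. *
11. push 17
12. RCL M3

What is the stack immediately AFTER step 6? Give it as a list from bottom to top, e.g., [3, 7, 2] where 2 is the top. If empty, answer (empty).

After op 1 (RCL M2): stack=[0] mem=[0,0,0,0]
After op 2 (push 15): stack=[0,15] mem=[0,0,0,0]
After op 3 (STO M0): stack=[0] mem=[15,0,0,0]
After op 4 (push 10): stack=[0,10] mem=[15,0,0,0]
After op 5 (push 14): stack=[0,10,14] mem=[15,0,0,0]
After op 6 (push 11): stack=[0,10,14,11] mem=[15,0,0,0]

[0, 10, 14, 11]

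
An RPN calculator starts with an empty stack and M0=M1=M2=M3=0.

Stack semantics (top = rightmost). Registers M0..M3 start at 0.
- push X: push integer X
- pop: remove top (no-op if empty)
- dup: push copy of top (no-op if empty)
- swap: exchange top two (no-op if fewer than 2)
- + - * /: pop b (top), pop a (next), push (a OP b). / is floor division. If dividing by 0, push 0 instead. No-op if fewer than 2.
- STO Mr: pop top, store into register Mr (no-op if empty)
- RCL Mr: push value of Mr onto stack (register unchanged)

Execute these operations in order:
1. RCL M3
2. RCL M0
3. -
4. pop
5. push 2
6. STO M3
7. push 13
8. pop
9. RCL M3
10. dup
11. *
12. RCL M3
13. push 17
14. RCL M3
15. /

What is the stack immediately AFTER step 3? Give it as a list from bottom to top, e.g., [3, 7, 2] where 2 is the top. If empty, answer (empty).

After op 1 (RCL M3): stack=[0] mem=[0,0,0,0]
After op 2 (RCL M0): stack=[0,0] mem=[0,0,0,0]
After op 3 (-): stack=[0] mem=[0,0,0,0]

[0]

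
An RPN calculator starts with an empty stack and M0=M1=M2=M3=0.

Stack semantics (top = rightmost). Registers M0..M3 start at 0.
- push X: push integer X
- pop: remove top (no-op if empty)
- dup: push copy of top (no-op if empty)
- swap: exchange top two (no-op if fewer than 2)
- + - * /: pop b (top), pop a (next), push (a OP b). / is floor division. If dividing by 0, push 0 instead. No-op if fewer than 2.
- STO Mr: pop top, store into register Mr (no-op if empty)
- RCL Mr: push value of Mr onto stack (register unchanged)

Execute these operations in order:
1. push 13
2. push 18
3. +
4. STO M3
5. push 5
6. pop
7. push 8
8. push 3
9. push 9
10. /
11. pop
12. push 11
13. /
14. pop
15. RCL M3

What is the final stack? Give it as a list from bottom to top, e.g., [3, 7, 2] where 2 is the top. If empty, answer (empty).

Answer: [31]

Derivation:
After op 1 (push 13): stack=[13] mem=[0,0,0,0]
After op 2 (push 18): stack=[13,18] mem=[0,0,0,0]
After op 3 (+): stack=[31] mem=[0,0,0,0]
After op 4 (STO M3): stack=[empty] mem=[0,0,0,31]
After op 5 (push 5): stack=[5] mem=[0,0,0,31]
After op 6 (pop): stack=[empty] mem=[0,0,0,31]
After op 7 (push 8): stack=[8] mem=[0,0,0,31]
After op 8 (push 3): stack=[8,3] mem=[0,0,0,31]
After op 9 (push 9): stack=[8,3,9] mem=[0,0,0,31]
After op 10 (/): stack=[8,0] mem=[0,0,0,31]
After op 11 (pop): stack=[8] mem=[0,0,0,31]
After op 12 (push 11): stack=[8,11] mem=[0,0,0,31]
After op 13 (/): stack=[0] mem=[0,0,0,31]
After op 14 (pop): stack=[empty] mem=[0,0,0,31]
After op 15 (RCL M3): stack=[31] mem=[0,0,0,31]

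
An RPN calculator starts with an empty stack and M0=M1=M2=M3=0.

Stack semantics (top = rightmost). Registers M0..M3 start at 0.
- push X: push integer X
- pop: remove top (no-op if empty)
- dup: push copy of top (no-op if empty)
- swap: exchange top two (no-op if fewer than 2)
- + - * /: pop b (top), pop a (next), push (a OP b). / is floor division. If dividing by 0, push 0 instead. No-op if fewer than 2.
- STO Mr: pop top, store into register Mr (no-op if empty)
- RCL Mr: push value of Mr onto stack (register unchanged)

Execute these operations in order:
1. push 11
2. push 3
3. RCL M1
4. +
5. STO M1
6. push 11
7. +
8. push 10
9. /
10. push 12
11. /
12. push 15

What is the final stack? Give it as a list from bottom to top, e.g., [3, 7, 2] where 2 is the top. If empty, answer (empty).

After op 1 (push 11): stack=[11] mem=[0,0,0,0]
After op 2 (push 3): stack=[11,3] mem=[0,0,0,0]
After op 3 (RCL M1): stack=[11,3,0] mem=[0,0,0,0]
After op 4 (+): stack=[11,3] mem=[0,0,0,0]
After op 5 (STO M1): stack=[11] mem=[0,3,0,0]
After op 6 (push 11): stack=[11,11] mem=[0,3,0,0]
After op 7 (+): stack=[22] mem=[0,3,0,0]
After op 8 (push 10): stack=[22,10] mem=[0,3,0,0]
After op 9 (/): stack=[2] mem=[0,3,0,0]
After op 10 (push 12): stack=[2,12] mem=[0,3,0,0]
After op 11 (/): stack=[0] mem=[0,3,0,0]
After op 12 (push 15): stack=[0,15] mem=[0,3,0,0]

Answer: [0, 15]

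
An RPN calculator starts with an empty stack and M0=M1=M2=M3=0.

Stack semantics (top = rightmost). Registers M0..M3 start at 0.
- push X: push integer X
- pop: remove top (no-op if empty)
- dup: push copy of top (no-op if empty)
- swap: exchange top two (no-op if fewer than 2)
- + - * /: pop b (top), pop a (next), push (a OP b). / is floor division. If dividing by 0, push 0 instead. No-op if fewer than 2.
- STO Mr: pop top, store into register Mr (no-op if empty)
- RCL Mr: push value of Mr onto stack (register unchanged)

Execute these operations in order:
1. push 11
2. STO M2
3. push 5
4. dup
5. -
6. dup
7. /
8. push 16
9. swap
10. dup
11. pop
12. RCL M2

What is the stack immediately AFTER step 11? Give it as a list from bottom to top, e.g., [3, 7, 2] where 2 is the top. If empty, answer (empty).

After op 1 (push 11): stack=[11] mem=[0,0,0,0]
After op 2 (STO M2): stack=[empty] mem=[0,0,11,0]
After op 3 (push 5): stack=[5] mem=[0,0,11,0]
After op 4 (dup): stack=[5,5] mem=[0,0,11,0]
After op 5 (-): stack=[0] mem=[0,0,11,0]
After op 6 (dup): stack=[0,0] mem=[0,0,11,0]
After op 7 (/): stack=[0] mem=[0,0,11,0]
After op 8 (push 16): stack=[0,16] mem=[0,0,11,0]
After op 9 (swap): stack=[16,0] mem=[0,0,11,0]
After op 10 (dup): stack=[16,0,0] mem=[0,0,11,0]
After op 11 (pop): stack=[16,0] mem=[0,0,11,0]

[16, 0]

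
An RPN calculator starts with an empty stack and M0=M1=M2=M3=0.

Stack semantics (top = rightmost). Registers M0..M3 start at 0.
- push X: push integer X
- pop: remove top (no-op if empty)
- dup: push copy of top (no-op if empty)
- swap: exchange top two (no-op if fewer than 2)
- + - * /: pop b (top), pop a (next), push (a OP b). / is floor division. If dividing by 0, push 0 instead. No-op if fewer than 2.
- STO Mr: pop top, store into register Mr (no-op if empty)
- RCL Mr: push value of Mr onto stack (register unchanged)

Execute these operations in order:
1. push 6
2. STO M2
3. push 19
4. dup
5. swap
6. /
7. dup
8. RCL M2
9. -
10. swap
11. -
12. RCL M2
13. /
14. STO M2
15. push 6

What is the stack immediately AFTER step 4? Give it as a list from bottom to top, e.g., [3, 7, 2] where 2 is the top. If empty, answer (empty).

After op 1 (push 6): stack=[6] mem=[0,0,0,0]
After op 2 (STO M2): stack=[empty] mem=[0,0,6,0]
After op 3 (push 19): stack=[19] mem=[0,0,6,0]
After op 4 (dup): stack=[19,19] mem=[0,0,6,0]

[19, 19]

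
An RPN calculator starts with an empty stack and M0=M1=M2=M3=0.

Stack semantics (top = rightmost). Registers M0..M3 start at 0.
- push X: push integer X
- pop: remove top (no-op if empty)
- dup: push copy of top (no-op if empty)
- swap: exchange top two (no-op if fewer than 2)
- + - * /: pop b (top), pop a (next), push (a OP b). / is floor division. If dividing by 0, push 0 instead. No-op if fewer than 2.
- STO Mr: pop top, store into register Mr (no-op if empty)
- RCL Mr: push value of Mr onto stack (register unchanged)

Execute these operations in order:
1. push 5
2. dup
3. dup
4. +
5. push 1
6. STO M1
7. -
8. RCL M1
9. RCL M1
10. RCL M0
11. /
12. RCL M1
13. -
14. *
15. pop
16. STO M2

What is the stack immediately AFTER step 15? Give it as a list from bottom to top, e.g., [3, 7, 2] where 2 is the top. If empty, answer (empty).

After op 1 (push 5): stack=[5] mem=[0,0,0,0]
After op 2 (dup): stack=[5,5] mem=[0,0,0,0]
After op 3 (dup): stack=[5,5,5] mem=[0,0,0,0]
After op 4 (+): stack=[5,10] mem=[0,0,0,0]
After op 5 (push 1): stack=[5,10,1] mem=[0,0,0,0]
After op 6 (STO M1): stack=[5,10] mem=[0,1,0,0]
After op 7 (-): stack=[-5] mem=[0,1,0,0]
After op 8 (RCL M1): stack=[-5,1] mem=[0,1,0,0]
After op 9 (RCL M1): stack=[-5,1,1] mem=[0,1,0,0]
After op 10 (RCL M0): stack=[-5,1,1,0] mem=[0,1,0,0]
After op 11 (/): stack=[-5,1,0] mem=[0,1,0,0]
After op 12 (RCL M1): stack=[-5,1,0,1] mem=[0,1,0,0]
After op 13 (-): stack=[-5,1,-1] mem=[0,1,0,0]
After op 14 (*): stack=[-5,-1] mem=[0,1,0,0]
After op 15 (pop): stack=[-5] mem=[0,1,0,0]

[-5]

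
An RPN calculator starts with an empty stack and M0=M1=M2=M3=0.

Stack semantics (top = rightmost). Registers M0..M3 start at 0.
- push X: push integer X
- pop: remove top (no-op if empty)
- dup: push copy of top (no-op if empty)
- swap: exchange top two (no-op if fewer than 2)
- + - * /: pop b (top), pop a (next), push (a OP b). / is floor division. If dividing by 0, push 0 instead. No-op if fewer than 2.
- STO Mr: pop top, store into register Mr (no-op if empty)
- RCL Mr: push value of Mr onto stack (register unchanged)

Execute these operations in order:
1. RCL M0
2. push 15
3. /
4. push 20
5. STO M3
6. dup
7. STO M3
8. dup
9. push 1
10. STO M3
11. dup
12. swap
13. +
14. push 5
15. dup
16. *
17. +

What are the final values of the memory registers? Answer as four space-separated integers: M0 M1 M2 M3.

After op 1 (RCL M0): stack=[0] mem=[0,0,0,0]
After op 2 (push 15): stack=[0,15] mem=[0,0,0,0]
After op 3 (/): stack=[0] mem=[0,0,0,0]
After op 4 (push 20): stack=[0,20] mem=[0,0,0,0]
After op 5 (STO M3): stack=[0] mem=[0,0,0,20]
After op 6 (dup): stack=[0,0] mem=[0,0,0,20]
After op 7 (STO M3): stack=[0] mem=[0,0,0,0]
After op 8 (dup): stack=[0,0] mem=[0,0,0,0]
After op 9 (push 1): stack=[0,0,1] mem=[0,0,0,0]
After op 10 (STO M3): stack=[0,0] mem=[0,0,0,1]
After op 11 (dup): stack=[0,0,0] mem=[0,0,0,1]
After op 12 (swap): stack=[0,0,0] mem=[0,0,0,1]
After op 13 (+): stack=[0,0] mem=[0,0,0,1]
After op 14 (push 5): stack=[0,0,5] mem=[0,0,0,1]
After op 15 (dup): stack=[0,0,5,5] mem=[0,0,0,1]
After op 16 (*): stack=[0,0,25] mem=[0,0,0,1]
After op 17 (+): stack=[0,25] mem=[0,0,0,1]

Answer: 0 0 0 1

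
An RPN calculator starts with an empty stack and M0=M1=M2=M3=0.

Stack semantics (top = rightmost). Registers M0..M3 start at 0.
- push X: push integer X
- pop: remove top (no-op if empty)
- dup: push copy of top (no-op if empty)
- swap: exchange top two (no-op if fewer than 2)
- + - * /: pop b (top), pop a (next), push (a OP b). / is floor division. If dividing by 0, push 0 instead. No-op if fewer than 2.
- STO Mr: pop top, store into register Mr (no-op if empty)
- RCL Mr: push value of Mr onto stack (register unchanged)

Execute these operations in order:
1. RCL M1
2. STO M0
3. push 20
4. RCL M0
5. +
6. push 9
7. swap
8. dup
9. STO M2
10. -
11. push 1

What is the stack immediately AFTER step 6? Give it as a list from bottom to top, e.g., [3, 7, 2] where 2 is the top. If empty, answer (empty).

After op 1 (RCL M1): stack=[0] mem=[0,0,0,0]
After op 2 (STO M0): stack=[empty] mem=[0,0,0,0]
After op 3 (push 20): stack=[20] mem=[0,0,0,0]
After op 4 (RCL M0): stack=[20,0] mem=[0,0,0,0]
After op 5 (+): stack=[20] mem=[0,0,0,0]
After op 6 (push 9): stack=[20,9] mem=[0,0,0,0]

[20, 9]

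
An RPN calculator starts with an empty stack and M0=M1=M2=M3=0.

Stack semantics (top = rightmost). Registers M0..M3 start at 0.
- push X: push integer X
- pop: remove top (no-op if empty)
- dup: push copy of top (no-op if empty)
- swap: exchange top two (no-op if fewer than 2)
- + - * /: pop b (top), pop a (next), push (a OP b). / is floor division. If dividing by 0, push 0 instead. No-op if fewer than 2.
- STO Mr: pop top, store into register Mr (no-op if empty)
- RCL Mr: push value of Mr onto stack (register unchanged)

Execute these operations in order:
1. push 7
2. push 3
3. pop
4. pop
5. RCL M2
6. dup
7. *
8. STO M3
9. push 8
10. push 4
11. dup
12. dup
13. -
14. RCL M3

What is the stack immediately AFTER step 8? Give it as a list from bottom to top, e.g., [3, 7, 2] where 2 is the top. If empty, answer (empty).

After op 1 (push 7): stack=[7] mem=[0,0,0,0]
After op 2 (push 3): stack=[7,3] mem=[0,0,0,0]
After op 3 (pop): stack=[7] mem=[0,0,0,0]
After op 4 (pop): stack=[empty] mem=[0,0,0,0]
After op 5 (RCL M2): stack=[0] mem=[0,0,0,0]
After op 6 (dup): stack=[0,0] mem=[0,0,0,0]
After op 7 (*): stack=[0] mem=[0,0,0,0]
After op 8 (STO M3): stack=[empty] mem=[0,0,0,0]

(empty)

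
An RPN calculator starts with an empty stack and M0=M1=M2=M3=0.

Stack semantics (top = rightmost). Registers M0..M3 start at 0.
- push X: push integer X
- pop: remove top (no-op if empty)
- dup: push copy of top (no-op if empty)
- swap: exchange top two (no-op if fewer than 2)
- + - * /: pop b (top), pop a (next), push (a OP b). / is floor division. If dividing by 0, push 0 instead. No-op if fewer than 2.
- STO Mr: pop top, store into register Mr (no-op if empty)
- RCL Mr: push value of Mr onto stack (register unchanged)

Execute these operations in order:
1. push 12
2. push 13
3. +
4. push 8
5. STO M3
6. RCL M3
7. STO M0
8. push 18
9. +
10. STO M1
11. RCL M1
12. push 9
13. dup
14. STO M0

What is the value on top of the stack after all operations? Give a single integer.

Answer: 9

Derivation:
After op 1 (push 12): stack=[12] mem=[0,0,0,0]
After op 2 (push 13): stack=[12,13] mem=[0,0,0,0]
After op 3 (+): stack=[25] mem=[0,0,0,0]
After op 4 (push 8): stack=[25,8] mem=[0,0,0,0]
After op 5 (STO M3): stack=[25] mem=[0,0,0,8]
After op 6 (RCL M3): stack=[25,8] mem=[0,0,0,8]
After op 7 (STO M0): stack=[25] mem=[8,0,0,8]
After op 8 (push 18): stack=[25,18] mem=[8,0,0,8]
After op 9 (+): stack=[43] mem=[8,0,0,8]
After op 10 (STO M1): stack=[empty] mem=[8,43,0,8]
After op 11 (RCL M1): stack=[43] mem=[8,43,0,8]
After op 12 (push 9): stack=[43,9] mem=[8,43,0,8]
After op 13 (dup): stack=[43,9,9] mem=[8,43,0,8]
After op 14 (STO M0): stack=[43,9] mem=[9,43,0,8]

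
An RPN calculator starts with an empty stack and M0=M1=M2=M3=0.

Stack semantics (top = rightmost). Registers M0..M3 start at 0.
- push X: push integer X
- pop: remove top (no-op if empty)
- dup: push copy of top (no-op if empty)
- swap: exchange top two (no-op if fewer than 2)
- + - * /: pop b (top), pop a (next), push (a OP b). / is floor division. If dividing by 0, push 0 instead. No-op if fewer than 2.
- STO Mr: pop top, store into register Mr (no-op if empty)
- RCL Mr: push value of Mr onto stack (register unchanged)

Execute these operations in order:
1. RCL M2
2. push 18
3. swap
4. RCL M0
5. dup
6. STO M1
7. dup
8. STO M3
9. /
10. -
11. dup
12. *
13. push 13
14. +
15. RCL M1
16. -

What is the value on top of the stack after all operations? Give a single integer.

Answer: 337

Derivation:
After op 1 (RCL M2): stack=[0] mem=[0,0,0,0]
After op 2 (push 18): stack=[0,18] mem=[0,0,0,0]
After op 3 (swap): stack=[18,0] mem=[0,0,0,0]
After op 4 (RCL M0): stack=[18,0,0] mem=[0,0,0,0]
After op 5 (dup): stack=[18,0,0,0] mem=[0,0,0,0]
After op 6 (STO M1): stack=[18,0,0] mem=[0,0,0,0]
After op 7 (dup): stack=[18,0,0,0] mem=[0,0,0,0]
After op 8 (STO M3): stack=[18,0,0] mem=[0,0,0,0]
After op 9 (/): stack=[18,0] mem=[0,0,0,0]
After op 10 (-): stack=[18] mem=[0,0,0,0]
After op 11 (dup): stack=[18,18] mem=[0,0,0,0]
After op 12 (*): stack=[324] mem=[0,0,0,0]
After op 13 (push 13): stack=[324,13] mem=[0,0,0,0]
After op 14 (+): stack=[337] mem=[0,0,0,0]
After op 15 (RCL M1): stack=[337,0] mem=[0,0,0,0]
After op 16 (-): stack=[337] mem=[0,0,0,0]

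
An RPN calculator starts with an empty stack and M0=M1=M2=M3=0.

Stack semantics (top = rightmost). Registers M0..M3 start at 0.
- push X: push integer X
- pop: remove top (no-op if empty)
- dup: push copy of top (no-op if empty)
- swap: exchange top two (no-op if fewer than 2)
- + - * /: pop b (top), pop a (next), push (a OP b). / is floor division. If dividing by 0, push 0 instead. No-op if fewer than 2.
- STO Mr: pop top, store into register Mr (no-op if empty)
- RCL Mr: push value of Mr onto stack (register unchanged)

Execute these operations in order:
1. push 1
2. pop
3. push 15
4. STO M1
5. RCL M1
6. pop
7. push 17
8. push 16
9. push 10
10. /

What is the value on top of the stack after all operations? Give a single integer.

After op 1 (push 1): stack=[1] mem=[0,0,0,0]
After op 2 (pop): stack=[empty] mem=[0,0,0,0]
After op 3 (push 15): stack=[15] mem=[0,0,0,0]
After op 4 (STO M1): stack=[empty] mem=[0,15,0,0]
After op 5 (RCL M1): stack=[15] mem=[0,15,0,0]
After op 6 (pop): stack=[empty] mem=[0,15,0,0]
After op 7 (push 17): stack=[17] mem=[0,15,0,0]
After op 8 (push 16): stack=[17,16] mem=[0,15,0,0]
After op 9 (push 10): stack=[17,16,10] mem=[0,15,0,0]
After op 10 (/): stack=[17,1] mem=[0,15,0,0]

Answer: 1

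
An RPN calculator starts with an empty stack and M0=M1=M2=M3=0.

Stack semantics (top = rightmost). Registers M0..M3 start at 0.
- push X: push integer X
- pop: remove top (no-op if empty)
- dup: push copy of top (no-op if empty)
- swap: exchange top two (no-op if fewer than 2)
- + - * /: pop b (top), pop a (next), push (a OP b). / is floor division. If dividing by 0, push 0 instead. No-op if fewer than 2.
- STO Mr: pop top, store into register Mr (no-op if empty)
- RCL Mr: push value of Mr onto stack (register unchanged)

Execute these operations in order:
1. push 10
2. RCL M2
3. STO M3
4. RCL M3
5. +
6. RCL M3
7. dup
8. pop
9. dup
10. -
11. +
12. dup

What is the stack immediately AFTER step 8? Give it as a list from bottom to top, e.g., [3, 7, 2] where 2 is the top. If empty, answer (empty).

After op 1 (push 10): stack=[10] mem=[0,0,0,0]
After op 2 (RCL M2): stack=[10,0] mem=[0,0,0,0]
After op 3 (STO M3): stack=[10] mem=[0,0,0,0]
After op 4 (RCL M3): stack=[10,0] mem=[0,0,0,0]
After op 5 (+): stack=[10] mem=[0,0,0,0]
After op 6 (RCL M3): stack=[10,0] mem=[0,0,0,0]
After op 7 (dup): stack=[10,0,0] mem=[0,0,0,0]
After op 8 (pop): stack=[10,0] mem=[0,0,0,0]

[10, 0]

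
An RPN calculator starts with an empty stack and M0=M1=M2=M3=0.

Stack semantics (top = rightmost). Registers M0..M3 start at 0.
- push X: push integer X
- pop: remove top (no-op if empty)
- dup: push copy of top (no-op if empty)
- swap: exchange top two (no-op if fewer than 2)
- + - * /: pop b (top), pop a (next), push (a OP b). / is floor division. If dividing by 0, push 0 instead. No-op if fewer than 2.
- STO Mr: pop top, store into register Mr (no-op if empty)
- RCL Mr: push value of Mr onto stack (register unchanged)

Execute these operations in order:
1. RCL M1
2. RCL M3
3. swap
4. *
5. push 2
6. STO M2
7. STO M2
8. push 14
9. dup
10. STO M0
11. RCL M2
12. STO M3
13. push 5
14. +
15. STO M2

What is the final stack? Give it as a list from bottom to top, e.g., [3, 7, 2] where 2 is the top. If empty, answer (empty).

Answer: (empty)

Derivation:
After op 1 (RCL M1): stack=[0] mem=[0,0,0,0]
After op 2 (RCL M3): stack=[0,0] mem=[0,0,0,0]
After op 3 (swap): stack=[0,0] mem=[0,0,0,0]
After op 4 (*): stack=[0] mem=[0,0,0,0]
After op 5 (push 2): stack=[0,2] mem=[0,0,0,0]
After op 6 (STO M2): stack=[0] mem=[0,0,2,0]
After op 7 (STO M2): stack=[empty] mem=[0,0,0,0]
After op 8 (push 14): stack=[14] mem=[0,0,0,0]
After op 9 (dup): stack=[14,14] mem=[0,0,0,0]
After op 10 (STO M0): stack=[14] mem=[14,0,0,0]
After op 11 (RCL M2): stack=[14,0] mem=[14,0,0,0]
After op 12 (STO M3): stack=[14] mem=[14,0,0,0]
After op 13 (push 5): stack=[14,5] mem=[14,0,0,0]
After op 14 (+): stack=[19] mem=[14,0,0,0]
After op 15 (STO M2): stack=[empty] mem=[14,0,19,0]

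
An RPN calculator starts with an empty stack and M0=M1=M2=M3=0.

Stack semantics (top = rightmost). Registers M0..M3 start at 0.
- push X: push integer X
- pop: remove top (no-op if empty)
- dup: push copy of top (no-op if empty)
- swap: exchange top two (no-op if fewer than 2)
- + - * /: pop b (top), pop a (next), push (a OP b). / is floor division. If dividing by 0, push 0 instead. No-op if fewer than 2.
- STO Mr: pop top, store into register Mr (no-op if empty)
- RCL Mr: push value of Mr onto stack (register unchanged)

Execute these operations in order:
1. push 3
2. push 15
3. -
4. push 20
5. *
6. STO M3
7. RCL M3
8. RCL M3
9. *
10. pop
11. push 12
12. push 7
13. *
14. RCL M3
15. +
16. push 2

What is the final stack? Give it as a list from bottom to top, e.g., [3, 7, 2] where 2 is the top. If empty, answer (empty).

After op 1 (push 3): stack=[3] mem=[0,0,0,0]
After op 2 (push 15): stack=[3,15] mem=[0,0,0,0]
After op 3 (-): stack=[-12] mem=[0,0,0,0]
After op 4 (push 20): stack=[-12,20] mem=[0,0,0,0]
After op 5 (*): stack=[-240] mem=[0,0,0,0]
After op 6 (STO M3): stack=[empty] mem=[0,0,0,-240]
After op 7 (RCL M3): stack=[-240] mem=[0,0,0,-240]
After op 8 (RCL M3): stack=[-240,-240] mem=[0,0,0,-240]
After op 9 (*): stack=[57600] mem=[0,0,0,-240]
After op 10 (pop): stack=[empty] mem=[0,0,0,-240]
After op 11 (push 12): stack=[12] mem=[0,0,0,-240]
After op 12 (push 7): stack=[12,7] mem=[0,0,0,-240]
After op 13 (*): stack=[84] mem=[0,0,0,-240]
After op 14 (RCL M3): stack=[84,-240] mem=[0,0,0,-240]
After op 15 (+): stack=[-156] mem=[0,0,0,-240]
After op 16 (push 2): stack=[-156,2] mem=[0,0,0,-240]

Answer: [-156, 2]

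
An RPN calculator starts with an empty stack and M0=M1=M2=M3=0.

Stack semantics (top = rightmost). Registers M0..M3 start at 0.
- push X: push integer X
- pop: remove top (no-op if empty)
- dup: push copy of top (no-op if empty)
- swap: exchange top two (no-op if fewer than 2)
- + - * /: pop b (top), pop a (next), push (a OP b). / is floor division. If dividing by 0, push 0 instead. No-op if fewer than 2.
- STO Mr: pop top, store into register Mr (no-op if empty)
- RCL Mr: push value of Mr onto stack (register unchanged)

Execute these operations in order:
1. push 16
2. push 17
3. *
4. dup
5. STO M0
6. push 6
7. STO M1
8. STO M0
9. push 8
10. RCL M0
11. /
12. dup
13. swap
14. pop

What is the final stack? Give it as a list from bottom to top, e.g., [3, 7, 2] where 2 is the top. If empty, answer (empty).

Answer: [0]

Derivation:
After op 1 (push 16): stack=[16] mem=[0,0,0,0]
After op 2 (push 17): stack=[16,17] mem=[0,0,0,0]
After op 3 (*): stack=[272] mem=[0,0,0,0]
After op 4 (dup): stack=[272,272] mem=[0,0,0,0]
After op 5 (STO M0): stack=[272] mem=[272,0,0,0]
After op 6 (push 6): stack=[272,6] mem=[272,0,0,0]
After op 7 (STO M1): stack=[272] mem=[272,6,0,0]
After op 8 (STO M0): stack=[empty] mem=[272,6,0,0]
After op 9 (push 8): stack=[8] mem=[272,6,0,0]
After op 10 (RCL M0): stack=[8,272] mem=[272,6,0,0]
After op 11 (/): stack=[0] mem=[272,6,0,0]
After op 12 (dup): stack=[0,0] mem=[272,6,0,0]
After op 13 (swap): stack=[0,0] mem=[272,6,0,0]
After op 14 (pop): stack=[0] mem=[272,6,0,0]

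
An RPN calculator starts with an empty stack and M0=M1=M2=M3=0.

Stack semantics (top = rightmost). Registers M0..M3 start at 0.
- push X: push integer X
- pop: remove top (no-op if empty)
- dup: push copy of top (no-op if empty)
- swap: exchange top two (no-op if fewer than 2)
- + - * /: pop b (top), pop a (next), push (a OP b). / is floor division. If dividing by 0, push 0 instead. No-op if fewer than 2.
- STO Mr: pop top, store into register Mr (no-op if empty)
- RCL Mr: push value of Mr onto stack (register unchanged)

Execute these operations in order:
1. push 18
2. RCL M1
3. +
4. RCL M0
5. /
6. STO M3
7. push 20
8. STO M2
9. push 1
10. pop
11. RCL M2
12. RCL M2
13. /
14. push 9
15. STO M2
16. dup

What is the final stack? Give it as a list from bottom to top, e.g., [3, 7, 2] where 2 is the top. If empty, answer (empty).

Answer: [1, 1]

Derivation:
After op 1 (push 18): stack=[18] mem=[0,0,0,0]
After op 2 (RCL M1): stack=[18,0] mem=[0,0,0,0]
After op 3 (+): stack=[18] mem=[0,0,0,0]
After op 4 (RCL M0): stack=[18,0] mem=[0,0,0,0]
After op 5 (/): stack=[0] mem=[0,0,0,0]
After op 6 (STO M3): stack=[empty] mem=[0,0,0,0]
After op 7 (push 20): stack=[20] mem=[0,0,0,0]
After op 8 (STO M2): stack=[empty] mem=[0,0,20,0]
After op 9 (push 1): stack=[1] mem=[0,0,20,0]
After op 10 (pop): stack=[empty] mem=[0,0,20,0]
After op 11 (RCL M2): stack=[20] mem=[0,0,20,0]
After op 12 (RCL M2): stack=[20,20] mem=[0,0,20,0]
After op 13 (/): stack=[1] mem=[0,0,20,0]
After op 14 (push 9): stack=[1,9] mem=[0,0,20,0]
After op 15 (STO M2): stack=[1] mem=[0,0,9,0]
After op 16 (dup): stack=[1,1] mem=[0,0,9,0]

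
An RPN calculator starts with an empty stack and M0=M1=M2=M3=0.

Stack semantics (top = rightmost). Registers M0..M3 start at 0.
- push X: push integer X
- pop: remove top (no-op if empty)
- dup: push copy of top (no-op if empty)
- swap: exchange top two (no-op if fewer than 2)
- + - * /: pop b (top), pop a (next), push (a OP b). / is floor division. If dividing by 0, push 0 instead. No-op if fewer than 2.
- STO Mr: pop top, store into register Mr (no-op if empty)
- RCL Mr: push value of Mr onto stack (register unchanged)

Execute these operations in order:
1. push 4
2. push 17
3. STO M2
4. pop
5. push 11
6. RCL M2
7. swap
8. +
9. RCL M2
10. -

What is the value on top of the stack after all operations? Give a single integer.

Answer: 11

Derivation:
After op 1 (push 4): stack=[4] mem=[0,0,0,0]
After op 2 (push 17): stack=[4,17] mem=[0,0,0,0]
After op 3 (STO M2): stack=[4] mem=[0,0,17,0]
After op 4 (pop): stack=[empty] mem=[0,0,17,0]
After op 5 (push 11): stack=[11] mem=[0,0,17,0]
After op 6 (RCL M2): stack=[11,17] mem=[0,0,17,0]
After op 7 (swap): stack=[17,11] mem=[0,0,17,0]
After op 8 (+): stack=[28] mem=[0,0,17,0]
After op 9 (RCL M2): stack=[28,17] mem=[0,0,17,0]
After op 10 (-): stack=[11] mem=[0,0,17,0]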